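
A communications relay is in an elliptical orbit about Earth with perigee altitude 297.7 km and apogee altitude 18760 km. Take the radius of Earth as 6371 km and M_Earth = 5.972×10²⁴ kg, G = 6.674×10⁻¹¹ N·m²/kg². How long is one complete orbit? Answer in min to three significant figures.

T ≈ 333 min

μ = GM = 6.674×10⁻¹¹ × 5.972×10²⁴ = 3.986×10¹⁴ m³/s².
r_p = 6371 + 297.7 = 6668.7 km = 6.6687×10⁶ m.
r_a = 6371 + 18760 = 25131 km = 2.5131×10⁷ m.
Semi-major axis a = (r_p + r_a)/2 = (6668.7 + 25131)/2 = 15900 km = 1.590×10⁷ m.
By Kepler's third law T = 2π√(a³/μ) = 2π × 3.176×10³ = 1.995×10⁴ s.
= 332.6 min.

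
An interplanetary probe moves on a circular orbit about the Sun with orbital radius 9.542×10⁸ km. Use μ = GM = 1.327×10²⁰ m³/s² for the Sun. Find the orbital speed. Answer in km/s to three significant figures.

r = 9.542×10⁸ km = 9.542×10¹¹ m.
For a circular orbit v = √(μ/r) = √(1.327×10²⁰ / 9.542×10¹¹) = √(1.391×10⁸) = 11790 m/s.
That is 11.79 km/s.

v ≈ 11.8 km/s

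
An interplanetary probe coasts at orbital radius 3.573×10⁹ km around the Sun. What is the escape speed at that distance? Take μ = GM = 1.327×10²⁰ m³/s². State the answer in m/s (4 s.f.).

r = 3.573×10⁹ km = 3.573×10¹² m.
Escape speed v_esc = √(2μ/r) = √(2 × 1.327×10²⁰ / 3.573×10¹²) = √(7.428×10⁷) = 8619 m/s.

v_esc ≈ 8619 m/s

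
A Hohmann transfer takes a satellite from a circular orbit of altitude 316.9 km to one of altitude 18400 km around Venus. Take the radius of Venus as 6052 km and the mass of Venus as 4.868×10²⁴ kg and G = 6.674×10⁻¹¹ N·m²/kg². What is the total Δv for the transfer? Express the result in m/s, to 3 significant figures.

Δv_total ≈ 3160 m/s

μ = GM = 6.674×10⁻¹¹ × 4.868×10²⁴ = 3.249×10¹⁴ m³/s².
r₁ = 6052 + 316.9 = 6368.9 km = 6.3689×10⁶ m.
r₂ = 6052 + 18400 = 24452 km = 2.4452×10⁷ m.
Transfer ellipse a_t = (r₁ + r₂)/2 = 1.541×10⁷ m.
At r₁: circular v_c1 = √(μ/r₁) = 7142 m/s; transfer-periapsis v_p = √[μ(2/r₁ − 1/a_t)] = 8997 m/s.
Δv₁ = v_p − v_c1 = 1854 m/s.
At r₂: circular v_c2 = √(μ/r₂) = 3645 m/s; transfer-apoapsis v_a = √[μ(2/r₂ − 1/a_t)] = 2343 m/s.
Δv₂ = v_c2 − v_a = 1302 m/s.
Total Δv = Δv₁ + Δv₂ = 3156 m/s.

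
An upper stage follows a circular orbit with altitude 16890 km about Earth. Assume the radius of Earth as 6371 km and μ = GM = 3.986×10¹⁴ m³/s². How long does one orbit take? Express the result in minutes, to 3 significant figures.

r = 6371 + 16890 = 23261 km = 2.3261×10⁷ m.
Kepler's third law: T = 2π√(r³/μ) = 2π√((2.326×10⁷)³ / 3.986×10¹⁴).
r³/μ = 3.158×10⁷ s², so T = 2π × 5.619×10³ = 3.531×10⁴ s.
Converting: 3.531×10⁴ s ÷ 60.00 = 588.4 minutes.

T ≈ 588 minutes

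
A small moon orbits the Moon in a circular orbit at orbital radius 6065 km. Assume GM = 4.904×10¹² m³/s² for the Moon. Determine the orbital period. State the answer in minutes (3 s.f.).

T ≈ 706 minutes

r = 6065 km = 6.065×10⁶ m.
Kepler's third law: T = 2π√(r³/μ) = 2π√((6.065×10⁶)³ / 4.904×10¹²).
r³/μ = 4.549×10⁷ s², so T = 2π × 6.745×10³ = 4.238×10⁴ s.
Converting: 4.238×10⁴ s ÷ 60.00 = 706.3 minutes.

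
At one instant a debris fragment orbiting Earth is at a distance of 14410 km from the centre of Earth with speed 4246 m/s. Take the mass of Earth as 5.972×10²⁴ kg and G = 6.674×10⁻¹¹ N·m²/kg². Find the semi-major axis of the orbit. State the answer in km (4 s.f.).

a ≈ 10690 km

μ = GM = 6.674×10⁻¹¹ × 5.972×10²⁴ = 3.986×10¹⁴ m³/s².
r = 1.441×10⁷ m.
Specific orbital energy ε = v²/2 − μ/r = (4246)²/2 − 3.986×10¹⁴/1.441×10⁷ = -1.865×10⁷ J/kg.
Since ε = −μ/(2a), a = −μ/(2ε) = 1.069×10⁷ m = 10688 km.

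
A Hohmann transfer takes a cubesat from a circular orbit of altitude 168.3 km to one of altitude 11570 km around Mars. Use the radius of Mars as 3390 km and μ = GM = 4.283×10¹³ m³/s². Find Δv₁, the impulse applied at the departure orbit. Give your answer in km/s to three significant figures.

r₁ = 3390 + 168.3 = 3558.3 km = 3.5583×10⁶ m.
r₂ = 3390 + 11570 = 14960 km = 1.4960×10⁷ m.
Transfer ellipse a_t = (r₁ + r₂)/2 = 9.259×10⁶ m.
At r₁: circular v_c1 = √(μ/r₁) = 3469 m/s; transfer-periapsis v_p = √[μ(2/r₁ − 1/a_t)] = 4410 m/s.
Δv₁ = v_p − v_c1 = 940.6 m/s.
= 0.9406 km/s.

Δv ≈ 0.941 km/s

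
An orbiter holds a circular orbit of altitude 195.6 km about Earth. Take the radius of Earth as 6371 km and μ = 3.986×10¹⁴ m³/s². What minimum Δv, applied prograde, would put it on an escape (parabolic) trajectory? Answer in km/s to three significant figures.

r = 6371 + 195.6 = 6566.6 km = 6.5666×10⁶ m.
Circular speed v_c = √(μ/r) = 7791 m/s.
Escape speed v_esc = √(2μ/r) = √2 × v_c = 11020 m/s.
Δv = v_esc − v_c = 3227 m/s = 3.227 km/s.

Δv ≈ 3.23 km/s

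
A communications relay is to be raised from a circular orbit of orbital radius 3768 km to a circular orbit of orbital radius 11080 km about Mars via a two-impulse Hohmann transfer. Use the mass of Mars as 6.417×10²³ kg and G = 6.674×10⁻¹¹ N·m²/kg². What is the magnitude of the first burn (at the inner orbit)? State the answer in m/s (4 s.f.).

Δv ≈ 747.3 m/s

μ = GM = 6.674×10⁻¹¹ × 6.417×10²³ = 4.283×10¹³ m³/s².
r₁ = 3768 km = 3.768×10⁶ m.
r₂ = 11080 km = 1.108×10⁷ m.
Transfer ellipse a_t = (r₁ + r₂)/2 = 7.424×10⁶ m.
At r₁: circular v_c1 = √(μ/r₁) = 3371 m/s; transfer-periapsis v_p = √[μ(2/r₁ − 1/a_t)] = 4119 m/s.
Δv₁ = v_p − v_c1 = 747.3 m/s.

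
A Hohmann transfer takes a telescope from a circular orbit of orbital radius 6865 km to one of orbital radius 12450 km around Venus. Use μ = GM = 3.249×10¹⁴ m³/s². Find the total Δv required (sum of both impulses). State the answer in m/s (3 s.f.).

Δv_total ≈ 1730 m/s

r₁ = 6865 km = 6.865×10⁶ m.
r₂ = 12450 km = 1.245×10⁷ m.
Transfer ellipse a_t = (r₁ + r₂)/2 = 9.658×10⁶ m.
At r₁: circular v_c1 = √(μ/r₁) = 6879 m/s; transfer-periapsis v_p = √[μ(2/r₁ − 1/a_t)] = 7811 m/s.
Δv₁ = v_p − v_c1 = 931.5 m/s.
At r₂: circular v_c2 = √(μ/r₂) = 5108 m/s; transfer-apoapsis v_a = √[μ(2/r₂ − 1/a_t)] = 4307 m/s.
Δv₂ = v_c2 − v_a = 801.4 m/s.
Total Δv = Δv₁ + Δv₂ = 1733 m/s.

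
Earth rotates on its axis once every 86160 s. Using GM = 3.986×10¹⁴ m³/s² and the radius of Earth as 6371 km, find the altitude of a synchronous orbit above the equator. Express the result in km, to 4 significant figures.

A synchronous orbit has period T, so by Kepler's third law a = (μT²/4π²)^(1/3).
μT²/4π² = 3.986×10¹⁴ × (8.616×10⁴)² / 39.48 = 7.495×10²² m³.
a = 4.216×10⁷ m = 42163 km.
Altitude h = a − R = 42163 − 6371 = 35792 km.

h_sync ≈ 35790 km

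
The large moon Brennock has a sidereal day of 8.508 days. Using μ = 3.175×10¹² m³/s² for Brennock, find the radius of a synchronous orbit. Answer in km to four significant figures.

r_sync ≈ 35160 km

T = 8.508 days = 7.351×10⁵ s.
A synchronous orbit has period T, so by Kepler's third law a = (μT²/4π²)^(1/3).
μT²/4π² = 3.175×10¹² × (7.351×10⁵)² / 39.48 = 4.346×10²² m³.
a = 3.516×10⁷ m = 35158 km.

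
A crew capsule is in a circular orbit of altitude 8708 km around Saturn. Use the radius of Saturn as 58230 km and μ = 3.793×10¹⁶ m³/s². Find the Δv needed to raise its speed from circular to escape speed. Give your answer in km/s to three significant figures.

r = 58230 + 8708 = 66938 km = 6.6938×10⁷ m.
Circular speed v_c = √(μ/r) = 23800 m/s.
Escape speed v_esc = √(2μ/r) = √2 × v_c = 33660 m/s.
Δv = v_esc − v_c = 9860 m/s = 9.860 km/s.

Δv ≈ 9.86 km/s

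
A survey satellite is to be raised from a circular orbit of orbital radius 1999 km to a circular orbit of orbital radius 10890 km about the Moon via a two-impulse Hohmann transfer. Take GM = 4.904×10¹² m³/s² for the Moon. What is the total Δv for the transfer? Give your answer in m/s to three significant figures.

Δv_total ≈ 767 m/s

r₁ = 1999 km = 1.999×10⁶ m.
r₂ = 10890 km = 1.089×10⁷ m.
Transfer ellipse a_t = (r₁ + r₂)/2 = 6.444×10⁶ m.
At r₁: circular v_c1 = √(μ/r₁) = 1566 m/s; transfer-perilune v_p = √[μ(2/r₁ − 1/a_t)] = 2036 m/s.
Δv₁ = v_p − v_c1 = 469.8 m/s.
At r₂: circular v_c2 = √(μ/r₂) = 671.1 m/s; transfer-apolune v_a = √[μ(2/r₂ − 1/a_t)] = 373.7 m/s.
Δv₂ = v_c2 − v_a = 297.3 m/s.
Total Δv = Δv₁ + Δv₂ = 767.1 m/s.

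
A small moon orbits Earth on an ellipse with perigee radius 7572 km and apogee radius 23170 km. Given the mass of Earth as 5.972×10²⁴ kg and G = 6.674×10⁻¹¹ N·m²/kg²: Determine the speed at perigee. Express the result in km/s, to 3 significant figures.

v ≈ 8.91 km/s

μ = GM = 6.674×10⁻¹¹ × 5.972×10²⁴ = 3.986×10¹⁴ m³/s².
Semi-major axis a = (r_p + r_a)/2 = 15371 km = 1.537×10⁷ m.
Vis-viva: v² = μ(2/r − 1/a) = 3.986×10¹⁴ × (2.641×10⁻⁷ − 6.506×10⁻⁸) = 7.934×10⁷ m²/s².
v = 8908 m/s = 8.908 km/s.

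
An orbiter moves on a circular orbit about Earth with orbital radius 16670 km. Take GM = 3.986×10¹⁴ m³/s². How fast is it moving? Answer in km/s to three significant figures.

r = 16670 km = 1.667×10⁷ m.
For a circular orbit v = √(μ/r) = √(3.986×10¹⁴ / 1.667×10⁷) = √(2.391×10⁷) = 4890 m/s.
That is 4.890 km/s.

v ≈ 4.89 km/s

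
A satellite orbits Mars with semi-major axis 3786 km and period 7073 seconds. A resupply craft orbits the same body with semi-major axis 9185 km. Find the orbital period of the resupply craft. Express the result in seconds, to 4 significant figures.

Kepler's third law: T² ∝ a³, so T₂ = T₁ (a₂/a₁)^(3/2).
a₂/a₁ = 2.426, (a₂/a₁)^(3/2) = 3.779.
T₂ = 7073 × 3.779 = 26730 seconds.

T₂ ≈ 26730 seconds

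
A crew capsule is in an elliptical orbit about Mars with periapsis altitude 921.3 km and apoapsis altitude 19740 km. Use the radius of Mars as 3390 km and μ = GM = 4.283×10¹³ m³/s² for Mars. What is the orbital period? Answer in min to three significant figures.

T ≈ 813 min

r_p = 3390 + 921.3 = 4311.3 km = 4.3113×10⁶ m.
r_a = 3390 + 19740 = 23130 km = 2.3130×10⁷ m.
Semi-major axis a = (r_p + r_a)/2 = (4311.3 + 23130)/2 = 13721 km = 1.372×10⁷ m.
By Kepler's third law T = 2π√(a³/μ) = 2π × 7.766×10³ = 4.879×10⁴ s.
= 813.2 min.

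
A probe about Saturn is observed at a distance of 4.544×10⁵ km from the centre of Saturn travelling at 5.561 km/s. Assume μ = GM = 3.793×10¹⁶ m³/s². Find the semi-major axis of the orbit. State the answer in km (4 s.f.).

a ≈ 2.789×10⁵ km

r = 4.544×10⁸ m.
Specific orbital energy ε = v²/2 − μ/r = (5561)²/2 − 3.793×10¹⁶/4.544×10⁸ = -6.801×10⁷ J/kg.
Since ε = −μ/(2a), a = −μ/(2ε) = 2.789×10⁸ m = 2.7885×10⁵ km.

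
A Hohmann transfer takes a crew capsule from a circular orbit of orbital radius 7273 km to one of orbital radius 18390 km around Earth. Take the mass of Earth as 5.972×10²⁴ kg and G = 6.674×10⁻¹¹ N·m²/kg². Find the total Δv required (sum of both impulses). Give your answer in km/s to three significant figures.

μ = GM = 6.674×10⁻¹¹ × 5.972×10²⁴ = 3.986×10¹⁴ m³/s².
r₁ = 7273 km = 7.273×10⁶ m.
r₂ = 18390 km = 1.839×10⁷ m.
Transfer ellipse a_t = (r₁ + r₂)/2 = 1.283×10⁷ m.
At r₁: circular v_c1 = √(μ/r₁) = 7403 m/s; transfer-perigee v_p = √[μ(2/r₁ − 1/a_t)] = 8862 m/s.
Δv₁ = v_p − v_c1 = 1460 m/s.
At r₂: circular v_c2 = √(μ/r₂) = 4655 m/s; transfer-apogee v_a = √[μ(2/r₂ − 1/a_t)] = 3505 m/s.
Δv₂ = v_c2 − v_a = 1151 m/s.
Total Δv = Δv₁ + Δv₂ = 2610 m/s = 2.610 km/s.

Δv_total ≈ 2.61 km/s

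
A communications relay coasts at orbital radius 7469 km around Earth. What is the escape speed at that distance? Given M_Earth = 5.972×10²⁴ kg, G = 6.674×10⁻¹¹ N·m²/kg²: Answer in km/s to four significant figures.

μ = GM = 6.674×10⁻¹¹ × 5.972×10²⁴ = 3.986×10¹⁴ m³/s².
r = 7469 km = 7.469×10⁶ m.
Escape speed v_esc = √(2μ/r) = √(2 × 3.986×10¹⁴ / 7.469×10⁶) = √(1.067×10⁸) = 10330 m/s.
= 10.33 km/s.

v_esc ≈ 10.33 km/s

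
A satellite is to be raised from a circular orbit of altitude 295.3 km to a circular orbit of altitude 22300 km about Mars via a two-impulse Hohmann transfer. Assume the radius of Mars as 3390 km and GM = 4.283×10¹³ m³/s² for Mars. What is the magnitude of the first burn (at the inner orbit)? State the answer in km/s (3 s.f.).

Δv ≈ 1.10 km/s

r₁ = 3390 + 295.3 = 3685.3 km = 3.6853×10⁶ m.
r₂ = 3390 + 22300 = 25690 km = 2.5690×10⁷ m.
Transfer ellipse a_t = (r₁ + r₂)/2 = 1.469×10⁷ m.
At r₁: circular v_c1 = √(μ/r₁) = 3409 m/s; transfer-periapsis v_p = √[μ(2/r₁ − 1/a_t)] = 4509 m/s.
Δv₁ = v_p − v_c1 = 1100 m/s.
= 1.100 km/s.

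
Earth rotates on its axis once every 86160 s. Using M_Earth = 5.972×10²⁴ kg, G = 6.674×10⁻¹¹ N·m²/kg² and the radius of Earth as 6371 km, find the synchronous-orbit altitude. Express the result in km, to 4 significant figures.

μ = GM = 6.674×10⁻¹¹ × 5.972×10²⁴ = 3.986×10¹⁴ m³/s².
A synchronous orbit has period T, so by Kepler's third law a = (μT²/4π²)^(1/3).
μT²/4π² = 3.986×10¹⁴ × (8.616×10⁴)² / 39.48 = 7.495×10²² m³.
a = 4.216×10⁷ m = 42162 km.
Altitude h = a − R = 42162 − 6371 = 35791 km.

h_sync ≈ 35790 km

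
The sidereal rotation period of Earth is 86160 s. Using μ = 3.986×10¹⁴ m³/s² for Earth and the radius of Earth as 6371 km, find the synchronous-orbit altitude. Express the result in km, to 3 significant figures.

A synchronous orbit has period T, so by Kepler's third law a = (μT²/4π²)^(1/3).
μT²/4π² = 3.986×10¹⁴ × (8.616×10⁴)² / 39.48 = 7.495×10²² m³.
a = 4.216×10⁷ m = 42163 km.
Altitude h = a − R = 42163 − 6371 = 35792 km.

h_sync ≈ 35800 km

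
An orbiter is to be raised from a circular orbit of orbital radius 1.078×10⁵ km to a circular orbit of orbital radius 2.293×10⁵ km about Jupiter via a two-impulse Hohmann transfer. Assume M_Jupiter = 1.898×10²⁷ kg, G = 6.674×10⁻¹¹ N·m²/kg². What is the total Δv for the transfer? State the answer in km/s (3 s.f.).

Δv_total ≈ 10.4 km/s

μ = GM = 6.674×10⁻¹¹ × 1.898×10²⁷ = 1.267×10¹⁷ m³/s².
r₁ = 1.078×10⁵ km = 1.078×10⁸ m.
r₂ = 2.293×10⁵ km = 2.293×10⁸ m.
Transfer ellipse a_t = (r₁ + r₂)/2 = 1.686×10⁸ m.
At r₁: circular v_c1 = √(μ/r₁) = 34280 m/s; transfer-perijove v_p = √[μ(2/r₁ − 1/a_t)] = 39980 m/s.
Δv₁ = v_p − v_c1 = 5703 m/s.
At r₂: circular v_c2 = √(μ/r₂) = 23500 m/s; transfer-apojove v_a = √[μ(2/r₂ − 1/a_t)] = 18800 m/s.
Δv₂ = v_c2 − v_a = 4707 m/s.
Total Δv = Δv₁ + Δv₂ = 10410 m/s = 10.41 km/s.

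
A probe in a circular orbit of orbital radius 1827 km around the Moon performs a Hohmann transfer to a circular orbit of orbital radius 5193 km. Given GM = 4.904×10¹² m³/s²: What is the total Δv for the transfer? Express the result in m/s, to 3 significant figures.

r₁ = 1827 km = 1.827×10⁶ m.
r₂ = 5193 km = 5.193×10⁶ m.
Transfer ellipse a_t = (r₁ + r₂)/2 = 3.510×10⁶ m.
At r₁: circular v_c1 = √(μ/r₁) = 1638 m/s; transfer-perilune v_p = √[μ(2/r₁ − 1/a_t)] = 1993 m/s.
Δv₁ = v_p − v_c1 = 354.4 m/s.
At r₂: circular v_c2 = √(μ/r₂) = 971.8 m/s; transfer-apolune v_a = √[μ(2/r₂ − 1/a_t)] = 701.1 m/s.
Δv₂ = v_c2 − v_a = 270.7 m/s.
Total Δv = Δv₁ + Δv₂ = 625.1 m/s.

Δv_total ≈ 625 m/s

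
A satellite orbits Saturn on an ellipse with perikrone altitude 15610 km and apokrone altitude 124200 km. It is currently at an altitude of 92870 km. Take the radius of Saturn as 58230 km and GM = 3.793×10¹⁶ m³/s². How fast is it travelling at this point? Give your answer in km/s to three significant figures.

v ≈ 14.4 km/s

r_p = 58230 + 15610 = 73840 km = 7.3840×10⁷ m.
r_a = 58230 + 124200 = 182430 km = 1.8243×10⁸ m.
r = 58230 + 92870 = 1.5110×10⁵ km = 1.511×10⁸ m.
Semi-major axis a = (r_p + r_a)/2 = 1.2814×10⁵ km = 1.281×10⁸ m.
Vis-viva: v² = μ(2/r − 1/a) = 3.793×10¹⁶ × (1.324×10⁻⁸ − 7.804×10⁻⁹) = 2.060×10⁸ m²/s².
v = 14350 m/s = 14.35 km/s.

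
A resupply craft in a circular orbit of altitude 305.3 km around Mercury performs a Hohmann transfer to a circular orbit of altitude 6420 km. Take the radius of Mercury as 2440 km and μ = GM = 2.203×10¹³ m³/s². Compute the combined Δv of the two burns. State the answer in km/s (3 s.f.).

r₁ = 2440 + 305.3 = 2745.3 km = 2.7453×10⁶ m.
r₂ = 2440 + 6420 = 8860.0 km = 8.8600×10⁶ m.
Transfer ellipse a_t = (r₁ + r₂)/2 = 5.803×10⁶ m.
At r₁: circular v_c1 = √(μ/r₁) = 2833 m/s; transfer-periherm v_p = √[μ(2/r₁ − 1/a_t)] = 3500 m/s.
Δv₁ = v_p − v_c1 = 667.6 m/s.
At r₂: circular v_c2 = √(μ/r₂) = 1577 m/s; transfer-apoherm v_a = √[μ(2/r₂ − 1/a_t)] = 1085 m/s.
Δv₂ = v_c2 − v_a = 492.2 m/s.
Total Δv = Δv₁ + Δv₂ = 1160 m/s = 1.160 km/s.

Δv_total ≈ 1.16 km/s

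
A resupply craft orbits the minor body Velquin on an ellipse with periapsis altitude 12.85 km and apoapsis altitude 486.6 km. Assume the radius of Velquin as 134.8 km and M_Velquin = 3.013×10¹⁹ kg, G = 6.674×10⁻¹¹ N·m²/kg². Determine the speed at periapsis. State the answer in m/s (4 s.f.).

μ = GM = 6.674×10⁻¹¹ × 3.013×10¹⁹ = 2.011×10⁹ m³/s².
r_p = 134.8 + 12.85 = 147.65 km = 1.4765×10⁵ m.
r_a = 134.8 + 486.6 = 621.40 km = 6.2140×10⁵ m.
Semi-major axis a = (r_p + r_a)/2 = 384.53 km = 3.845×10⁵ m.
Vis-viva: v² = μ(2/r − 1/a) = 2.011×10⁹ × (1.355×10⁻⁵ − 2.601×10⁻⁶) = 2.201×10⁴ m²/s².
v = 148.4 m/s.

v ≈ 148.4 m/s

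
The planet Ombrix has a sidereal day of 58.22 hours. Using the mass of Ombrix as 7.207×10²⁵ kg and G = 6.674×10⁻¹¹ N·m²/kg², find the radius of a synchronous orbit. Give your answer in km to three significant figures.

r_sync ≈ 1.75×10⁵ km

μ = GM = 6.674×10⁻¹¹ × 7.207×10²⁵ = 4.810×10¹⁵ m³/s².
T = 58.22 hours = 2.096×10⁵ s.
A synchronous orbit has period T, so by Kepler's third law a = (μT²/4π²)^(1/3).
μT²/4π² = 4.810×10¹⁵ × (2.096×10⁵)² / 39.48 = 5.352×10²⁴ m³.
a = 1.749×10⁸ m = 1.7492×10⁵ km.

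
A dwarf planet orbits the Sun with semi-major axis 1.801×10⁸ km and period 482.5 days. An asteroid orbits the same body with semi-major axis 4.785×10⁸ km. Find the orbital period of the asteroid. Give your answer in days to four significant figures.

T₂ ≈ 2090 days

Kepler's third law: T² ∝ a³, so T₂ = T₁ (a₂/a₁)^(3/2).
a₂/a₁ = 2.657, (a₂/a₁)^(3/2) = 4.331.
T₂ = 482.5 × 4.331 = 2090 days.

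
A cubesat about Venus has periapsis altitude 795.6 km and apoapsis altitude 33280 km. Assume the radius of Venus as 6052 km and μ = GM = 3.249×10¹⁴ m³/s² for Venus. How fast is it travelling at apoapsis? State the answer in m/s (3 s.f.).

v ≈ 1570 m/s

r_p = 6052 + 795.6 = 6847.6 km = 6.8476×10⁶ m.
r_a = 6052 + 33280 = 39332 km = 3.9332×10⁷ m.
Semi-major axis a = (r_p + r_a)/2 = 23090 km = 2.309×10⁷ m.
Vis-viva: v² = μ(2/r − 1/a) = 3.249×10¹⁴ × (5.085×10⁻⁸ − 4.331×10⁻⁸) = 2.450×10⁶ m²/s².
v = 1565 m/s.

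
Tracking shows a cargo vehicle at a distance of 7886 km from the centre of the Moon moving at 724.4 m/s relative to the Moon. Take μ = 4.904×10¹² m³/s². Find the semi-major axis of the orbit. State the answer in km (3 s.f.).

a ≈ 6820 km

r = 7.886×10⁶ m.
Specific orbital energy ε = v²/2 − μ/r = (724.4)²/2 − 4.904×10¹²/7.886×10⁶ = -3.595×10⁵ J/kg.
Since ε = −μ/(2a), a = −μ/(2ε) = 6.821×10⁶ m = 6820.9 km.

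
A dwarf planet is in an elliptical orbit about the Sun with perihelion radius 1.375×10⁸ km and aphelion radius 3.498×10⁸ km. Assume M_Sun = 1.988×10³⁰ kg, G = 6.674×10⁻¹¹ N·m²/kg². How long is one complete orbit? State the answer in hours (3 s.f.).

μ = GM = 6.674×10⁻¹¹ × 1.988×10³⁰ = 1.327×10²⁰ m³/s².
Semi-major axis a = (r_p + r_a)/2 = (1.3750×10⁸ + 3.4980×10⁸)/2 = 2.4365×10⁸ km = 2.436×10¹¹ m.
By Kepler's third law T = 2π√(a³/μ) = 2π × 1.044×10⁷ = 6.560×10⁷ s.
= 18220 hours.

T ≈ 18200 hours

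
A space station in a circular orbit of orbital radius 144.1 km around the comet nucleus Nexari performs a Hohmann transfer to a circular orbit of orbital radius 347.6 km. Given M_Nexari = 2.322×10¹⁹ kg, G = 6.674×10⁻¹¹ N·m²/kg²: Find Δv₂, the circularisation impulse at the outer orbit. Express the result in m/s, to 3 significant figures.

Δv ≈ 15.7 m/s

μ = GM = 6.674×10⁻¹¹ × 2.322×10¹⁹ = 1.550×10⁹ m³/s².
r₁ = 144.1 km = 1.441×10⁵ m.
r₂ = 347.6 km = 3.476×10⁵ m.
Transfer ellipse a_t = (r₁ + r₂)/2 = 2.458×10⁵ m.
At r₁: circular v_c1 = √(μ/r₁) = 103.7 m/s; transfer-periapsis v_p = √[μ(2/r₁ − 1/a_t)] = 123.3 m/s.
At r₂: circular v_c2 = √(μ/r₂) = 66.77 m/s; transfer-apoapsis v_a = √[μ(2/r₂ − 1/a_t)] = 51.12 m/s.
Δv₂ = v_c2 − v_a = 15.65 m/s.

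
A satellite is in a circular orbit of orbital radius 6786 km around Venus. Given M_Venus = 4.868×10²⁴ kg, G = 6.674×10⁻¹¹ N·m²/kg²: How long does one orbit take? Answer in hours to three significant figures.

T ≈ 1.71 hours

μ = GM = 6.674×10⁻¹¹ × 4.868×10²⁴ = 3.249×10¹⁴ m³/s².
r = 6786 km = 6.786×10⁶ m.
Kepler's third law: T = 2π√(r³/μ) = 2π√((6.786×10⁶)³ / 3.249×10¹⁴).
r³/μ = 9.618×10⁵ s², so T = 2π × 9.807×10² = 6.162×10³ s.
Converting: 6.162×10³ s ÷ 3600 = 1.712 hours.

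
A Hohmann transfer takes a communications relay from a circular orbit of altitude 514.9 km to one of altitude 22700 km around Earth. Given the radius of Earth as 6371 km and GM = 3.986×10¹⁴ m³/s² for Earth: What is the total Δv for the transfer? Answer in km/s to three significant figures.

Δv_total ≈ 3.48 km/s

r₁ = 6371 + 514.9 = 6885.9 km = 6.8859×10⁶ m.
r₂ = 6371 + 22700 = 29071 km = 2.9071×10⁷ m.
Transfer ellipse a_t = (r₁ + r₂)/2 = 1.798×10⁷ m.
At r₁: circular v_c1 = √(μ/r₁) = 7608 m/s; transfer-perigee v_p = √[μ(2/r₁ − 1/a_t)] = 9675 m/s.
Δv₁ = v_p − v_c1 = 2066 m/s.
At r₂: circular v_c2 = √(μ/r₂) = 3703 m/s; transfer-apogee v_a = √[μ(2/r₂ − 1/a_t)] = 2292 m/s.
Δv₂ = v_c2 − v_a = 1411 m/s.
Total Δv = Δv₁ + Δv₂ = 3478 m/s = 3.478 km/s.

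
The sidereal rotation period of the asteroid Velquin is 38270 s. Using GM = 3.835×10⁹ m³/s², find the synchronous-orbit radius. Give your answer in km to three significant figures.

A synchronous orbit has period T, so by Kepler's third law a = (μT²/4π²)^(1/3).
μT²/4π² = 3.835×10⁹ × (3.827×10⁴)² / 39.48 = 1.423×10¹⁷ m³.
a = 5.220×10⁵ m = 522.04 km.

r_sync ≈ 522 km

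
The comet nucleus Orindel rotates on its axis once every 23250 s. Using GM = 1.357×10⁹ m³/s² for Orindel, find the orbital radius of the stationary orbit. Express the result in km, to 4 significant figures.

A synchronous orbit has period T, so by Kepler's third law a = (μT²/4π²)^(1/3).
μT²/4π² = 1.357×10⁹ × (2.325×10⁴)² / 39.48 = 1.858×10¹⁶ m³.
a = 2.649×10⁵ m = 264.86 km.

r_sync ≈ 264.9 km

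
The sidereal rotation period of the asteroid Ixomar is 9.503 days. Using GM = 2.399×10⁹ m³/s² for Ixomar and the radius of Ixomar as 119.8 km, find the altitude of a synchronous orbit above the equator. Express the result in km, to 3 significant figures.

h_sync ≈ 3330 km

T = 9.503 days = 8.211×10⁵ s.
A synchronous orbit has period T, so by Kepler's third law a = (μT²/4π²)^(1/3).
μT²/4π² = 2.399×10⁹ × (8.211×10⁵)² / 39.48 = 4.097×10¹⁹ m³.
a = 3.447×10⁶ m = 3447.3 km.
Altitude h = a − R = 3447.3 − 119.8 = 3327.5 km.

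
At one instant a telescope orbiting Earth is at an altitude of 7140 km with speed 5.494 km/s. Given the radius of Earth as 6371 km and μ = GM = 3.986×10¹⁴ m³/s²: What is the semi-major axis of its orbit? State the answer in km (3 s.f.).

r = 6371 + 7140 = 13511 km = 1.351×10⁷ m.
Vis-viva rearranged: 1/a = 2/r − v²/μ = 1.480×10⁻⁷ − 7.573×10⁻⁸ = 7.230×10⁻⁸ m⁻¹.
a = 1.383×10⁷ m = 13831 km.

a ≈ 13800 km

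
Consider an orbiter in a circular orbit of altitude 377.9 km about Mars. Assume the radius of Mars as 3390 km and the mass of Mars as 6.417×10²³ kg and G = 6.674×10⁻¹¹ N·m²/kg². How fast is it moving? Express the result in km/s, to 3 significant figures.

μ = GM = 6.674×10⁻¹¹ × 6.417×10²³ = 4.283×10¹³ m³/s².
r = 3390 + 377.9 = 3767.9 km = 3.7679×10⁶ m.
For a circular orbit v = √(μ/r) = √(4.283×10¹³ / 3.768×10⁶) = √(1.137×10⁷) = 3371 m/s.
That is 3.371 km/s.

v ≈ 3.37 km/s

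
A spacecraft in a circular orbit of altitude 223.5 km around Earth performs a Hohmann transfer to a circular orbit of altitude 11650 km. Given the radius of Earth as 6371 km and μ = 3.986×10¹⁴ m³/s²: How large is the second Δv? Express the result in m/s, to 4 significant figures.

r₁ = 6371 + 223.5 = 6594.5 km = 6.5945×10⁶ m.
r₂ = 6371 + 11650 = 18021 km = 1.8021×10⁷ m.
Transfer ellipse a_t = (r₁ + r₂)/2 = 1.231×10⁷ m.
At r₁: circular v_c1 = √(μ/r₁) = 7775 m/s; transfer-perigee v_p = √[μ(2/r₁ − 1/a_t)] = 9408 m/s.
At r₂: circular v_c2 = √(μ/r₂) = 4703 m/s; transfer-apogee v_a = √[μ(2/r₂ − 1/a_t)] = 3443 m/s.
Δv₂ = v_c2 − v_a = 1260 m/s.

Δv ≈ 1260 m/s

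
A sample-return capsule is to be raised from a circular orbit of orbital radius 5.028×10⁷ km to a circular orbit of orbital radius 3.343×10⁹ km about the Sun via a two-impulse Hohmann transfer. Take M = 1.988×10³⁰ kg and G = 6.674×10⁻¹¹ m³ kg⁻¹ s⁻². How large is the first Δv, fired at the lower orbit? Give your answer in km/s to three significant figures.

Δv ≈ 20.7 km/s

μ = GM = 6.674×10⁻¹¹ × 1.988×10³⁰ = 1.327×10²⁰ m³/s².
r₁ = 5.028×10⁷ km = 5.028×10¹⁰ m.
r₂ = 3.343×10⁹ km = 3.343×10¹² m.
Transfer ellipse a_t = (r₁ + r₂)/2 = 1.697×10¹² m.
At r₁: circular v_c1 = √(μ/r₁) = 51370 m/s; transfer-perihelion v_p = √[μ(2/r₁ − 1/a_t)] = 72110 m/s.
Δv₁ = v_p − v_c1 = 20740 m/s.
= 20.74 km/s.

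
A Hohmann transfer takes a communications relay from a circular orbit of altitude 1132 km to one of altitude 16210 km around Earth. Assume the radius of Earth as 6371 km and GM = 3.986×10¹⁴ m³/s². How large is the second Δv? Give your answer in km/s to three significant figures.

Δv ≈ 1.23 km/s

r₁ = 6371 + 1132 = 7503.0 km = 7.5030×10⁶ m.
r₂ = 6371 + 16210 = 22581 km = 2.2581×10⁷ m.
Transfer ellipse a_t = (r₁ + r₂)/2 = 1.504×10⁷ m.
At r₁: circular v_c1 = √(μ/r₁) = 7289 m/s; transfer-perigee v_p = √[μ(2/r₁ − 1/a_t)] = 8930 m/s.
At r₂: circular v_c2 = √(μ/r₂) = 4201 m/s; transfer-apogee v_a = √[μ(2/r₂ − 1/a_t)] = 2967 m/s.
Δv₂ = v_c2 − v_a = 1234 m/s.
= 1.234 km/s.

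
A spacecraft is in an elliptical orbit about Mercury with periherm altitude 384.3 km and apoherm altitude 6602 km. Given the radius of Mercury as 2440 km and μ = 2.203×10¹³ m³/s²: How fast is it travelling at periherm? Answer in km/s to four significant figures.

v ≈ 3.448 km/s

r_p = 2440 + 384.3 = 2824.3 km = 2.8243×10⁶ m.
r_a = 2440 + 6602 = 9042.0 km = 9.0420×10⁶ m.
Semi-major axis a = (r_p + r_a)/2 = 5933.1 km = 5.933×10⁶ m.
Vis-viva: v² = μ(2/r − 1/a) = 2.203×10¹³ × (7.081×10⁻⁷ − 1.685×10⁻⁷) = 1.189×10⁷ m²/s².
v = 3448 m/s = 3.448 km/s.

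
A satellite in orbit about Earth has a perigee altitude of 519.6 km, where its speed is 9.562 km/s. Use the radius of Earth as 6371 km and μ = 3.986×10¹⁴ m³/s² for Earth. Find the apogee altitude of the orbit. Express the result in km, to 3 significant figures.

apogee altitude ≈ 19600 km

r_p = 6371 + 519.6 = 6890.6 km = 6.891×10⁶ m.
Specific energy ε = v²/2 − μ/r = -1.213×10⁷ J/kg, so a = −μ/(2ε) = 1.643×10⁷ m.
The apsides satisfy r_p + r_a = 2a, so the apogee radius is 2a − r_p = 2.597×10⁷ m = 25967 km.
Apogee altitude = 25967 − 6371 = 19596 km.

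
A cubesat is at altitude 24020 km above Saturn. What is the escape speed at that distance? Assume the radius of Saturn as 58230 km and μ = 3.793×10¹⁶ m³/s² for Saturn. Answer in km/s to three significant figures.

r = 58230 + 24020 = 82250 km = 8.2250×10⁷ m.
Escape speed v_esc = √(2μ/r) = √(2 × 3.793×10¹⁶ / 8.225×10⁷) = √(9.223×10⁸) = 30370 m/s.
= 30.37 km/s.

v_esc ≈ 30.4 km/s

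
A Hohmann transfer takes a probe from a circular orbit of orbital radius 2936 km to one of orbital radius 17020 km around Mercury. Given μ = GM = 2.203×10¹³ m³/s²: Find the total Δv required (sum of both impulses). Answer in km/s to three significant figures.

r₁ = 2936 km = 2.936×10⁶ m.
r₂ = 17020 km = 1.702×10⁷ m.
Transfer ellipse a_t = (r₁ + r₂)/2 = 9.978×10⁶ m.
At r₁: circular v_c1 = √(μ/r₁) = 2739 m/s; transfer-periherm v_p = √[μ(2/r₁ − 1/a_t)] = 3578 m/s.
Δv₁ = v_p − v_c1 = 838.3 m/s.
At r₂: circular v_c2 = √(μ/r₂) = 1138 m/s; transfer-apoherm v_a = √[μ(2/r₂ − 1/a_t)] = 617.1 m/s.
Δv₂ = v_c2 − v_a = 520.6 m/s.
Total Δv = Δv₁ + Δv₂ = 1359 m/s = 1.359 km/s.

Δv_total ≈ 1.36 km/s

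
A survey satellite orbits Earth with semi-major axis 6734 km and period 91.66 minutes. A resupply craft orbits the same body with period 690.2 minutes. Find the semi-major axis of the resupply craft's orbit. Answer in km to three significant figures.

a₂ ≈ 25900 km

Kepler's third law: a³ ∝ T², so a₂ = a₁ (T₂/T₁)^(2/3).
T₂/T₁ = 7.530, (T₂/T₁)^(2/3) = 3.842.
a₂ = 6734 × 3.842 = 25870 km.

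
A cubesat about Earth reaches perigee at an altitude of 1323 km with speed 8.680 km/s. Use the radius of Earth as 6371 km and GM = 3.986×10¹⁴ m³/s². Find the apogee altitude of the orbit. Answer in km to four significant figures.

r_p = 6371 + 1323 = 7694.0 km = 7.694×10⁶ m.
Specific energy ε = v²/2 − μ/r = -1.414×10⁷ J/kg, so a = −μ/(2ε) = 1.410×10⁷ m.
The apsides satisfy r_p + r_a = 2a, so the apogee radius is 2a − r_p = 2.050×10⁷ m = 20505 km.
Apogee altitude = 20505 − 6371 = 14134 km.

apogee altitude ≈ 14130 km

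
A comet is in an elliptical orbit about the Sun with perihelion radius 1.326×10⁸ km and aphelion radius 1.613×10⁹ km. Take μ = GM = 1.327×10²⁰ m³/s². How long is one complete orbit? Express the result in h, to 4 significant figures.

T ≈ 123500 h

Semi-major axis a = (r_p + r_a)/2 = (1.3260×10⁸ + 1.6130×10⁹)/2 = 8.7280×10⁸ km = 8.728×10¹¹ m.
By Kepler's third law T = 2π√(a³/μ) = 2π × 7.078×10⁷ = 4.448×10⁸ s.
= 1.235×10⁵ h.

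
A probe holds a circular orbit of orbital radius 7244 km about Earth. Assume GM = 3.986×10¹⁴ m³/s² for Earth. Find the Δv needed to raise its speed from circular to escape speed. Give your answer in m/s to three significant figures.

r = 7244 km = 7.244×10⁶ m.
Circular speed v_c = √(μ/r) = 7418 m/s.
Escape speed v_esc = √(2μ/r) = √2 × v_c = 10490 m/s.
Δv = v_esc − v_c = 3073 m/s.

Δv ≈ 3070 m/s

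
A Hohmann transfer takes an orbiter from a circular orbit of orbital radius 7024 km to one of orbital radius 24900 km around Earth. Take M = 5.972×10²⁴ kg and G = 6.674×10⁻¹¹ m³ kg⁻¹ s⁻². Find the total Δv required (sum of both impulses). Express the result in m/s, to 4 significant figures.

μ = GM = 6.674×10⁻¹¹ × 5.972×10²⁴ = 3.986×10¹⁴ m³/s².
r₁ = 7024 km = 7.024×10⁶ m.
r₂ = 24900 km = 2.490×10⁷ m.
Transfer ellipse a_t = (r₁ + r₂)/2 = 1.596×10⁷ m.
At r₁: circular v_c1 = √(μ/r₁) = 7533 m/s; transfer-perigee v_p = √[μ(2/r₁ − 1/a_t)] = 9408 m/s.
Δv₁ = v_p − v_c1 = 1876 m/s.
At r₂: circular v_c2 = √(μ/r₂) = 4001 m/s; transfer-apogee v_a = √[μ(2/r₂ − 1/a_t)] = 2654 m/s.
Δv₂ = v_c2 − v_a = 1347 m/s.
Total Δv = Δv₁ + Δv₂ = 3222 m/s.

Δv_total ≈ 3222 m/s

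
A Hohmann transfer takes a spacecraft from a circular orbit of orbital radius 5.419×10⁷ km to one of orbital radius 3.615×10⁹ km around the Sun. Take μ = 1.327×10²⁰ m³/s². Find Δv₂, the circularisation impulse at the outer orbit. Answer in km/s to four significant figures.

Δv ≈ 5.017 km/s

r₁ = 5.419×10⁷ km = 5.419×10¹⁰ m.
r₂ = 3.615×10⁹ km = 3.615×10¹² m.
Transfer ellipse a_t = (r₁ + r₂)/2 = 1.835×10¹² m.
At r₁: circular v_c1 = √(μ/r₁) = 49490 m/s; transfer-perihelion v_p = √[μ(2/r₁ − 1/a_t)] = 69460 m/s.
At r₂: circular v_c2 = √(μ/r₂) = 6059 m/s; transfer-aphelion v_a = √[μ(2/r₂ − 1/a_t)] = 1041 m/s.
Δv₂ = v_c2 − v_a = 5017 m/s.
= 5.017 km/s.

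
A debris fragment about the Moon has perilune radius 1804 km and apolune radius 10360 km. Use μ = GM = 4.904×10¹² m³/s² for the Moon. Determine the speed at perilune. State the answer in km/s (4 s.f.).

Semi-major axis a = (r_p + r_a)/2 = 6082.0 km = 6.082×10⁶ m.
Vis-viva: v² = μ(2/r − 1/a) = 4.904×10¹² × (1.109×10⁻⁶ − 1.644×10⁻⁷) = 4.630×10⁶ m²/s².
v = 2152 m/s = 2.152 km/s.

v ≈ 2.152 km/s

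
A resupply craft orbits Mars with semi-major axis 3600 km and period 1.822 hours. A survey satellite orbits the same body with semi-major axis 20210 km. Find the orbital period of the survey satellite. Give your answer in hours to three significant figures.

T₂ ≈ 24.2 hours

Kepler's third law: T² ∝ a³, so T₂ = T₁ (a₂/a₁)^(3/2).
a₂/a₁ = 5.614, (a₂/a₁)^(3/2) = 13.30.
T₂ = 1.822 × 13.30 = 24.24 hours.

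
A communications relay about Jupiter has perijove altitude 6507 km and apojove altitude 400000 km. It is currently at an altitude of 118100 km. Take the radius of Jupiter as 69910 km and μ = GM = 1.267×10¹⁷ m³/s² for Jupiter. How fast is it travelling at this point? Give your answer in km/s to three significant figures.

v ≈ 29.7 km/s

r_p = 69910 + 6507 = 76417 km = 7.6417×10⁷ m.
r_a = 69910 + 400000 = 469910 km = 4.6991×10⁸ m.
r = 69910 + 118100 = 1.8801×10⁵ km = 1.880×10⁸ m.
Semi-major axis a = (r_p + r_a)/2 = 2.7316×10⁵ km = 2.732×10⁸ m.
Vis-viva: v² = μ(2/r − 1/a) = 1.267×10¹⁷ × (1.064×10⁻⁸ − 3.661×10⁻⁹) = 8.840×10⁸ m²/s².
v = 29730 m/s = 29.73 km/s.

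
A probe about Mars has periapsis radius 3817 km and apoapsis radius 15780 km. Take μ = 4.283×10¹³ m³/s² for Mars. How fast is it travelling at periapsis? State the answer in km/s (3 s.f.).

Semi-major axis a = (r_p + r_a)/2 = 9798.5 km = 9.798×10⁶ m.
Vis-viva: v² = μ(2/r − 1/a) = 4.283×10¹³ × (5.240×10⁻⁷ − 1.021×10⁻⁷) = 1.807×10⁷ m²/s².
v = 4251 m/s = 4.251 km/s.

v ≈ 4.25 km/s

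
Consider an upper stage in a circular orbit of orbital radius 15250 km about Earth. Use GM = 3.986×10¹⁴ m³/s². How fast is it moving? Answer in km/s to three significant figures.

r = 15250 km = 1.525×10⁷ m.
For a circular orbit v = √(μ/r) = √(3.986×10¹⁴ / 1.525×10⁷) = √(2.614×10⁷) = 5113 m/s.
That is 5.113 km/s.

v ≈ 5.11 km/s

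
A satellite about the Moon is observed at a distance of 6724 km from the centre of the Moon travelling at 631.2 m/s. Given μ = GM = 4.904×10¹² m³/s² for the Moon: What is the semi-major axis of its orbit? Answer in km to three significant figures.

r = 6.724×10⁶ m.
Vis-viva rearranged: 1/a = 2/r − v²/μ = 2.974×10⁻⁷ − 8.124×10⁻⁸ = 2.162×10⁻⁷ m⁻¹.
a = 4.625×10⁶ m = 4625.4 km.

a ≈ 4630 km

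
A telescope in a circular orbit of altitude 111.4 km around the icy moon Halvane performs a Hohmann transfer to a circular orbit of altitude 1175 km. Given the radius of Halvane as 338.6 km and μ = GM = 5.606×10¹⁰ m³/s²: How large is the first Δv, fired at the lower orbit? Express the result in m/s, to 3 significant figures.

Δv ≈ 85.3 m/s

r₁ = 338.6 + 111.4 = 450.00 km = 4.5000×10⁵ m.
r₂ = 338.6 + 1175 = 1513.6 km = 1.5136×10⁶ m.
Transfer ellipse a_t = (r₁ + r₂)/2 = 9.818×10⁵ m.
At r₁: circular v_c1 = √(μ/r₁) = 353.0 m/s; transfer-periapsis v_p = √[μ(2/r₁ − 1/a_t)] = 438.2 m/s.
Δv₁ = v_p − v_c1 = 85.29 m/s.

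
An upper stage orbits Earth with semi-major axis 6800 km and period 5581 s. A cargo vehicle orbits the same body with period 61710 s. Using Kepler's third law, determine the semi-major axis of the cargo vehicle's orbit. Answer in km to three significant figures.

Kepler's third law: a³ ∝ T², so a₂ = a₁ (T₂/T₁)^(2/3).
T₂/T₁ = 11.06, (T₂/T₁)^(2/3) = 4.963.
a₂ = 6800 × 4.963 = 33750 km.

a₂ ≈ 33700 km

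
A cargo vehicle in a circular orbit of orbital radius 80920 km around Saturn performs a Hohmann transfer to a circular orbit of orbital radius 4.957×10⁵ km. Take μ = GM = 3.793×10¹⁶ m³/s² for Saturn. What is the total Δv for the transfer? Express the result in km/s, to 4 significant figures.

Δv_total ≈ 10.85 km/s

r₁ = 80920 km = 8.092×10⁷ m.
r₂ = 4.957×10⁵ km = 4.957×10⁸ m.
Transfer ellipse a_t = (r₁ + r₂)/2 = 2.883×10⁸ m.
At r₁: circular v_c1 = √(μ/r₁) = 21650 m/s; transfer-perikrone v_p = √[μ(2/r₁ − 1/a_t)] = 28390 m/s.
Δv₁ = v_p − v_c1 = 6738 m/s.
At r₂: circular v_c2 = √(μ/r₂) = 8747 m/s; transfer-apokrone v_a = √[μ(2/r₂ − 1/a_t)] = 4634 m/s.
Δv₂ = v_c2 − v_a = 4113 m/s.
Total Δv = Δv₁ + Δv₂ = 10850 m/s = 10.85 km/s.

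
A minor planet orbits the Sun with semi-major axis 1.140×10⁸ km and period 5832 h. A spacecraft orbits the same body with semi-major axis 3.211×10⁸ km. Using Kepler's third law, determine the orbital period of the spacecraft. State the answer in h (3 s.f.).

Kepler's third law: T² ∝ a³, so T₂ = T₁ (a₂/a₁)^(3/2).
a₂/a₁ = 2.817, (a₂/a₁)^(3/2) = 4.727.
T₂ = 5832 × 4.727 = 27570 h.

T₂ ≈ 27600 h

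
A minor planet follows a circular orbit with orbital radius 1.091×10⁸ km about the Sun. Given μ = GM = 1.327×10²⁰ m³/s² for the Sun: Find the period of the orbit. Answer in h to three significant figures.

T ≈ 5460 h

r = 1.091×10⁸ km = 1.091×10¹¹ m.
Kepler's third law: T = 2π√(r³/μ) = 2π√((1.091×10¹¹)³ / 1.327×10²⁰).
r³/μ = 9.786×10¹² s², so T = 2π × 3.128×10⁶ = 1.966×10⁷ s.
Converting: 1.966×10⁷ s ÷ 3600 = 5460 h.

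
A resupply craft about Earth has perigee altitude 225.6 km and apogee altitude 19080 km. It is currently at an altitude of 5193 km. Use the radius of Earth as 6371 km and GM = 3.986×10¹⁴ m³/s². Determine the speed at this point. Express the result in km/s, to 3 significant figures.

v ≈ 6.64 km/s

r_p = 6371 + 225.6 = 6596.6 km = 6.5966×10⁶ m.
r_a = 6371 + 19080 = 25451 km = 2.5451×10⁷ m.
r = 6371 + 5193 = 11564 km = 1.156×10⁷ m.
Semi-major axis a = (r_p + r_a)/2 = 16024 km = 1.602×10⁷ m.
Vis-viva: v² = μ(2/r − 1/a) = 3.986×10¹⁴ × (1.730×10⁻⁷ − 6.241×10⁻⁸) = 4.406×10⁷ m²/s².
v = 6638 m/s = 6.638 km/s.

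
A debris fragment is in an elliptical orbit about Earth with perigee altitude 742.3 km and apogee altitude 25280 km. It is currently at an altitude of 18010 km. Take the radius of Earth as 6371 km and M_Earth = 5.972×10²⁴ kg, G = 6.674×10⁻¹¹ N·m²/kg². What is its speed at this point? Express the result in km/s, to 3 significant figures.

v ≈ 3.48 km/s

μ = GM = 6.674×10⁻¹¹ × 5.972×10²⁴ = 3.986×10¹⁴ m³/s².
r_p = 6371 + 742.3 = 7113.3 km = 7.1133×10⁶ m.
r_a = 6371 + 25280 = 31651 km = 3.1651×10⁷ m.
r = 6371 + 18010 = 24381 km = 2.438×10⁷ m.
Semi-major axis a = (r_p + r_a)/2 = 19382 km = 1.938×10⁷ m.
Vis-viva: v² = μ(2/r − 1/a) = 3.986×10¹⁴ × (8.203×10⁻⁸ − 5.159×10⁻⁸) = 1.213×10⁷ m²/s².
v = 3483 m/s = 3.483 km/s.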